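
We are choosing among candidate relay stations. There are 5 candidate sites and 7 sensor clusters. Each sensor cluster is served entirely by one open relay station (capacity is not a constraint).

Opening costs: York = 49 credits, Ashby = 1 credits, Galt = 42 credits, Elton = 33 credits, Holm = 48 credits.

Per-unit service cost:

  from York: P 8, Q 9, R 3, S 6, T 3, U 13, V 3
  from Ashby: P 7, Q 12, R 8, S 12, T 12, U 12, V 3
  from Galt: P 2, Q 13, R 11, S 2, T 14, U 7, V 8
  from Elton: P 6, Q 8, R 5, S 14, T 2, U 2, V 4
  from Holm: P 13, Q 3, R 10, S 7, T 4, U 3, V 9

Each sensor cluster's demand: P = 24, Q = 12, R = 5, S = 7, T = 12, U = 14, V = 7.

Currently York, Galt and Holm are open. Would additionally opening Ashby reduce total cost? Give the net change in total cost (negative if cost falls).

No — net change +1 (cost rises by 1).

Current service cost with {York, Galt, Holm}: 212.
Adding Ashby: each sensor cluster re-picks its cheapest; new service cost 212, saving 0.
Extra fixed cost: 1. Net change = 1 − 0 = 1.
(Totals: 351 → 352.)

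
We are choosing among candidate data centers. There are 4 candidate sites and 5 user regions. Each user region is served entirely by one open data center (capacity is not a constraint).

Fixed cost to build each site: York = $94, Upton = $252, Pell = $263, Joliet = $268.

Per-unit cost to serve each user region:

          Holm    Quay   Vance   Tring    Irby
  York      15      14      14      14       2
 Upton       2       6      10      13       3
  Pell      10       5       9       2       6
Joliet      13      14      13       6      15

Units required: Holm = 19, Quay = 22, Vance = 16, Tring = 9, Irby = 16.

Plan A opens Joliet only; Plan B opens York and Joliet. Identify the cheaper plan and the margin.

Plan A: {Joliet}: Holm→Joliet 13·19=247, Quay→Joliet 14·22=308, Vance→Joliet 13·16=208, Tring→Joliet 6·9=54, Irby→Joliet 15·16=240. Service 1057; fixed 268; total 1325.
Plan B: {York, Joliet}: Holm→Joliet 13·19=247, Quay→York 14·22=308, Vance→Joliet 13·16=208, Tring→Joliet 6·9=54, Irby→York 2·16=32. Service 849; fixed 362; total 1211.
Difference: |1325 − 1211| = 114.

Plan B is cheaper by 114.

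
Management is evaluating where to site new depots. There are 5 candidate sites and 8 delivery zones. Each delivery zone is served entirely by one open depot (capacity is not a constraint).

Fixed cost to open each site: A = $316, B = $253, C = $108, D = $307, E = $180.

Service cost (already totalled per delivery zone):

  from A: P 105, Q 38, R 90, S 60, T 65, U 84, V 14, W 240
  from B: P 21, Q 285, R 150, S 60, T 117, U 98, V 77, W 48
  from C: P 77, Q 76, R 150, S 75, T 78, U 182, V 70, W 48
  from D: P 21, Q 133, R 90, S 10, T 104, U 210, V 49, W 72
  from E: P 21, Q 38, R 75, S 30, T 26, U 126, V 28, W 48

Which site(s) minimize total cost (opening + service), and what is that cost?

Open E only; minimum total cost 572.

For any fixed open set, each delivery zone goes to its cheapest open site; total = fixed + service.
{E}: P→E 21, Q→E 38, R→E 75, S→E 30, T→E 26, U→E 126, V→E 28, W→E 48. Service 392; fixed 180; total 572.
{C, E}: service 392 + fixed 288 = 680
{B, E}: service 364 + fixed 433 = 797
{A, B, C, D, E}: service 316 + fixed 1164 = 1480
No other subset beats 572.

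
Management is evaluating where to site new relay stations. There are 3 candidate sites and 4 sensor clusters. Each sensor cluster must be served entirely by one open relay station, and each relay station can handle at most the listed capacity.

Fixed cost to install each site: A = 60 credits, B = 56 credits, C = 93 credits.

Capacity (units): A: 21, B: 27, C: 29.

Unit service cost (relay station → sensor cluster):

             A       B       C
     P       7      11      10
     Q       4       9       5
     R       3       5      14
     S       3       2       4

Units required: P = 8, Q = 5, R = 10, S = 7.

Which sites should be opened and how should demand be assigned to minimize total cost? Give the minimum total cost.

Minimum total cost: 256

Open {A, B}: P→A 7·8=56, Q→A 4·5=20, R→B 5·10=50, S→B 2·7=14.
Loads: A carries 13/21, B carries 17/27. Service 140; fixed 116; total 256.
Next best feasible plan costs 261.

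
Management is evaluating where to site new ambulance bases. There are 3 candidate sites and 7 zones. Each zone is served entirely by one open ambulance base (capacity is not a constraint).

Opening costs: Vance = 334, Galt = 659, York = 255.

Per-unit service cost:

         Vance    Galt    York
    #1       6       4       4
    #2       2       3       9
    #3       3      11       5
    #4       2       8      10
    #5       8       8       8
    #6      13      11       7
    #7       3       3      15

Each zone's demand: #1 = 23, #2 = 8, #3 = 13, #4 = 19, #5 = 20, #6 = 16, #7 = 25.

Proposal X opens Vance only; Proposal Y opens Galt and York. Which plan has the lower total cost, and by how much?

Proposal X: {Vance}: #1→Vance 6·23=138, #2→Vance 2·8=16, #3→Vance 3·13=39, #4→Vance 2·19=38, #5→Vance 8·20=160, #6→Vance 13·16=208, #7→Vance 3·25=75. Service 674; fixed 334; total 1008.
Proposal Y: {Galt, York}: #1→Galt 4·23=92, #2→Galt 3·8=24, #3→York 5·13=65, #4→Galt 8·19=152, #5→Galt 8·20=160, #6→York 7·16=112, #7→Galt 3·25=75. Service 680; fixed 914; total 1594.
Difference: |1008 − 1594| = 586.

Proposal X is cheaper by 586.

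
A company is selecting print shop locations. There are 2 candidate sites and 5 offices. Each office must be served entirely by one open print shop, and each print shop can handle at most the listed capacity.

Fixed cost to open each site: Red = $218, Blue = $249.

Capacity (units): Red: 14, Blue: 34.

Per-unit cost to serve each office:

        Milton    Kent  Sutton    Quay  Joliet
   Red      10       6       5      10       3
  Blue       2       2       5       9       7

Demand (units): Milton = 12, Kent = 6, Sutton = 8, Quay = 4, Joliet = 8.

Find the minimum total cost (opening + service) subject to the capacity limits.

Minimum total cost: 603

Open {Red, Blue}: Milton→Blue 2·12=24, Kent→Blue 2·6=12, Sutton→Blue 5·8=40, Quay→Blue 9·4=36, Joliet→Red 3·8=24.
Loads: Red carries 8/14, Blue carries 30/34. Service 136; fixed 467; total 603.
Next best feasible plan costs 607.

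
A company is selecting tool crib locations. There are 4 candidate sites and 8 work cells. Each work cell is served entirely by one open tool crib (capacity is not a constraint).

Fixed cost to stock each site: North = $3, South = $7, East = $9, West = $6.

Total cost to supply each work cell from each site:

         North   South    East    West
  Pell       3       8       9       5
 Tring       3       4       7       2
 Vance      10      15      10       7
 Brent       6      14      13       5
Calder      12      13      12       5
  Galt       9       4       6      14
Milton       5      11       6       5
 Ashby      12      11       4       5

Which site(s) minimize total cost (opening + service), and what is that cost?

Open North and West; minimum total cost 50.

For any fixed open set, each work cell goes to its cheapest open site; total = fixed + service.
{North, West}: Pell→North 3, Tring→West 2, Vance→West 7, Brent→West 5, Calder→West 5, Galt→North 9, Milton→North 5, Ashby→West 5. Service 41; fixed 9; total 50.
{South, West}: service 38 + fixed 13 = 51
{North, South, West}: Pell→North 3, Tring→West 2, Vance→West 7, Brent→West 5, Calder→West 5, Galt→South 4, Milton→North 5, Ashby→West 5. Service 36; fixed 16; total 52.
{North, South, East, West}: service 35 + fixed 25 = 60
(All 15 nonempty subsets were checked; North and West is lowest.)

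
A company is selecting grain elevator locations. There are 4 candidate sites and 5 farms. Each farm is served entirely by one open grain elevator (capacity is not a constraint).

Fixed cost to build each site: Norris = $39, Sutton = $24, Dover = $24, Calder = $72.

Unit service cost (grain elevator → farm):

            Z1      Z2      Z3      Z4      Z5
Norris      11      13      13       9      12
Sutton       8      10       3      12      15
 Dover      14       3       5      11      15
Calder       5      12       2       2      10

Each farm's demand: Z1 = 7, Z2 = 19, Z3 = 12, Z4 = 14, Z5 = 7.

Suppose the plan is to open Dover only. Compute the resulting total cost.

Total cost: 498

Each farm is assigned to its cheapest site among the open ones.
{Dover}: Z1→Dover 14·7=98, Z2→Dover 3·19=57, Z3→Dover 5·12=60, Z4→Dover 11·14=154, Z5→Dover 15·7=105. Service 474; fixed 24; total 498.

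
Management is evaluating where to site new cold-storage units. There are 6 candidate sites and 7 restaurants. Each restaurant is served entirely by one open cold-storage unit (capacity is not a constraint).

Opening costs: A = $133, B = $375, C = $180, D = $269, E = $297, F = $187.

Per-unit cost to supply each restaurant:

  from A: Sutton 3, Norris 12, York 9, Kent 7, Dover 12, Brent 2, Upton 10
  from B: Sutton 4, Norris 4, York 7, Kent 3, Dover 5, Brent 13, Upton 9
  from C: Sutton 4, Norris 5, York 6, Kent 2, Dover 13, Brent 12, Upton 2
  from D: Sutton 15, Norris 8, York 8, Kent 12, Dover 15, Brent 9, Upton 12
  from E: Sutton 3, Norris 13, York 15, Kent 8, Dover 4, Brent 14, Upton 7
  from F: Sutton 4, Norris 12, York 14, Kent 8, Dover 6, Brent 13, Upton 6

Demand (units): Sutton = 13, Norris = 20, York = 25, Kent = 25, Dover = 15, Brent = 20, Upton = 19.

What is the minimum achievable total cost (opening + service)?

For any fixed open set, each restaurant goes to its cheapest open site; total = fixed + service.
{A, C}: Sutton→A 3·13=39, Norris→C 5·20=100, York→C 6·25=150, Kent→C 2·25=50, Dover→A 12·15=180, Brent→A 2·20=40, Upton→C 2·19=38. Service 597; fixed 313; total 910.
{C}: Sutton→C 4·13=52, Norris→C 5·20=100, York→C 6·25=150, Kent→C 2·25=50, Dover→C 13·15=195, Brent→C 12·20=240, Upton→C 2·19=38. Service 825; fixed 180; total 1005.
{A, C, F}: Sutton→A 3·13=39, Norris→C 5·20=100, York→C 6·25=150, Kent→C 2·25=50, Dover→F 6·15=90, Brent→A 2·20=40, Upton→C 2·19=38. Service 507; fixed 500; total 1007.
{A, B, C, D, E, F}: service 457 + fixed 1441 = 1898
No other subset beats 910.

Minimum total cost: 910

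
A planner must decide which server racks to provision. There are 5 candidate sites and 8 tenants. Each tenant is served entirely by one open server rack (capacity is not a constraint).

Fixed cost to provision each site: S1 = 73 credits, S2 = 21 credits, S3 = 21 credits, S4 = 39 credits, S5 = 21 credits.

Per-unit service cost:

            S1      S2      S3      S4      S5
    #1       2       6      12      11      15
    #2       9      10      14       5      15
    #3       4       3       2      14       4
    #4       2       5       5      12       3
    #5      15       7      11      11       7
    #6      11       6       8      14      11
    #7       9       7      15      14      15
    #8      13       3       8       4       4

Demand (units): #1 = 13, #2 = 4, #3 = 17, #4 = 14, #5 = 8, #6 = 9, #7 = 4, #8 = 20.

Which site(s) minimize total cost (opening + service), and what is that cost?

For any fixed open set, each tenant goes to its cheapest open site; total = fixed + service.
{S1, S2}: #1→S1 2·13=26, #2→S1 9·4=36, #3→S2 3·17=51, #4→S1 2·14=28, #5→S2 7·8=56, #6→S2 6·9=54, #7→S2 7·4=28, #8→S2 3·20=60. Service 339; fixed 94; total 433.
{S1, S2, S3}: service 322 + fixed 115 = 437
{S2, S5}: #1→S2 6·13=78, #2→S2 10·4=40, #3→S2 3·17=51, #4→S5 3·14=42, #5→S2 7·8=56, #6→S2 6·9=54, #7→S2 7·4=28, #8→S2 3·20=60. Service 409; fixed 42; total 451.
{S1, S2, S3, S4, S5}: #1→S1 2·13=26, #2→S4 5·4=20, #3→S3 2·17=34, #4→S1 2·14=28, #5→S2 7·8=56, #6→S2 6·9=54, #7→S2 7·4=28, #8→S2 3·20=60. Service 306; fixed 175; total 481.
No other subset beats 433.

Open S1 and S2; minimum total cost 433.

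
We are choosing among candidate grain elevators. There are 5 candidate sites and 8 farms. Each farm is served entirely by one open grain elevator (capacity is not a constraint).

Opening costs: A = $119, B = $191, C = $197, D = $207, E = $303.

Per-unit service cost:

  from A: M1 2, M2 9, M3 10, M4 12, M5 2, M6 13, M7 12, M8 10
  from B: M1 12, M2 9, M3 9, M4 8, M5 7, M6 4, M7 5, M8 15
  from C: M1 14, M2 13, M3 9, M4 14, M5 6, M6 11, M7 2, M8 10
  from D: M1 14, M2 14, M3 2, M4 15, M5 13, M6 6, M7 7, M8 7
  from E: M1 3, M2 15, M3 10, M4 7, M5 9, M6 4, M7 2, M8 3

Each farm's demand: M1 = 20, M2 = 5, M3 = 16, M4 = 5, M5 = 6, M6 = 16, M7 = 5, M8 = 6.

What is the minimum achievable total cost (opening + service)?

For any fixed open set, each farm goes to its cheapest open site; total = fixed + service.
{A, D}: M1→A 2·20=40, M2→A 9·5=45, M3→D 2·16=32, M4→A 12·5=60, M5→A 2·6=12, M6→D 6·16=96, M7→D 7·5=35, M8→D 7·6=42. Service 362; fixed 326; total 688.
{A, B}: service 430 + fixed 310 = 740
{A}: M1→A 2·20=40, M2→A 9·5=45, M3→A 10·16=160, M4→A 12·5=60, M5→A 2·6=12, M6→A 13·16=208, M7→A 12·5=60, M8→A 10·6=60. Service 645; fixed 119; total 764.
{A, B, C, D, E}: M1→A 2·20=40, M2→A 9·5=45, M3→D 2·16=32, M4→E 7·5=35, M5→A 2·6=12, M6→B 4·16=64, M7→C 2·5=10, M8→E 3·6=18. Service 256; fixed 1017; total 1273.
No other subset beats 688.

Minimum total cost: 688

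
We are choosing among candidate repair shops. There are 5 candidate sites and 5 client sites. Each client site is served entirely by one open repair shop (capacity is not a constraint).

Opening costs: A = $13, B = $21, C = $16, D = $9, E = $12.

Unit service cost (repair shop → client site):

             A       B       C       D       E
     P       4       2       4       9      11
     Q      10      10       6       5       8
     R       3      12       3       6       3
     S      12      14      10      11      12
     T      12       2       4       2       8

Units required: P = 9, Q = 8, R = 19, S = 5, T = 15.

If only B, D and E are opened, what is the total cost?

Each client site is assigned to its cheapest site among the open ones.
{B, D, E}: P→B 2·9=18, Q→D 5·8=40, R→E 3·19=57, S→D 11·5=55, T→B 2·15=30. Service 200; fixed 42; total 242.

Total cost: 242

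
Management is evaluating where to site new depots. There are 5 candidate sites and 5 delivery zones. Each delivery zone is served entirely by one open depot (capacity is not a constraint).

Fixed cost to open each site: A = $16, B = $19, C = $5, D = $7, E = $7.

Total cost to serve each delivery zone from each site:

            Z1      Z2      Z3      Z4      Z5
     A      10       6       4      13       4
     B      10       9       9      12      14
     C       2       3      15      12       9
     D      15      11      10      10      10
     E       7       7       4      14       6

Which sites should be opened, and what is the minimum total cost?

For any fixed open set, each delivery zone goes to its cheapest open site; total = fixed + service.
{C, E}: Z1→C 2, Z2→C 3, Z3→E 4, Z4→C 12, Z5→E 6. Service 27; fixed 12; total 39.
{C, D, E}: service 25 + fixed 19 = 44
{E}: service 38 + fixed 7 = 45
{A, B, C, D, E}: Z1→C 2, Z2→C 3, Z3→A 4, Z4→D 10, Z5→A 4. Service 23; fixed 54; total 77.
No other subset beats 39.

Open C and E; minimum total cost 39.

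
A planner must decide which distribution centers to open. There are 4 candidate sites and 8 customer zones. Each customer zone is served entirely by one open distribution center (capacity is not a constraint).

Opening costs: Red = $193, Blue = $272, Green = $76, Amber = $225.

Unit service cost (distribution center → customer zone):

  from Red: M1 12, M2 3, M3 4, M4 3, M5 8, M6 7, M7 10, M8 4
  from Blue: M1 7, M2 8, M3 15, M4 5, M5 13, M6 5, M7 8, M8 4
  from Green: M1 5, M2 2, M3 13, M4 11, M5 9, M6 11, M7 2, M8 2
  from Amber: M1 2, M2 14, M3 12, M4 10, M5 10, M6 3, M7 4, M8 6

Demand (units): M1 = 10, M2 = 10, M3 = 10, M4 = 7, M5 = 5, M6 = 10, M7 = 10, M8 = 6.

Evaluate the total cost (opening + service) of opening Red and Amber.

Total cost: 663

Each customer zone is assigned to its cheapest site among the open ones.
{Red, Amber}: M1→Amber 2·10=20, M2→Red 3·10=30, M3→Red 4·10=40, M4→Red 3·7=21, M5→Red 8·5=40, M6→Amber 3·10=30, M7→Amber 4·10=40, M8→Red 4·6=24. Service 245; fixed 418; total 663.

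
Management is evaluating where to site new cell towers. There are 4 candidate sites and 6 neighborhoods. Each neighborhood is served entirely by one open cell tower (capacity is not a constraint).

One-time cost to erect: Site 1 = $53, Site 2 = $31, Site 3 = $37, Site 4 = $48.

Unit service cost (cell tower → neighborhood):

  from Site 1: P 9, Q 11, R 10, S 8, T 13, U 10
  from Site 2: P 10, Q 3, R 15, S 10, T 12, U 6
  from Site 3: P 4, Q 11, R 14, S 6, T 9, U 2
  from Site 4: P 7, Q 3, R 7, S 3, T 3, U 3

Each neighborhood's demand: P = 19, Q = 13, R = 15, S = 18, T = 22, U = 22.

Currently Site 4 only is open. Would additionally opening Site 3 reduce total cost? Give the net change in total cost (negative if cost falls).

Current service cost with {Site 4}: 463.
Adding Site 3: each neighborhood re-picks its cheapest; new service cost 384, saving 79.
Extra fixed cost: 37. Net change = 37 − 79 = -42.
(Totals: 511 → 469.)

Yes — net change −42 (cost falls by 42).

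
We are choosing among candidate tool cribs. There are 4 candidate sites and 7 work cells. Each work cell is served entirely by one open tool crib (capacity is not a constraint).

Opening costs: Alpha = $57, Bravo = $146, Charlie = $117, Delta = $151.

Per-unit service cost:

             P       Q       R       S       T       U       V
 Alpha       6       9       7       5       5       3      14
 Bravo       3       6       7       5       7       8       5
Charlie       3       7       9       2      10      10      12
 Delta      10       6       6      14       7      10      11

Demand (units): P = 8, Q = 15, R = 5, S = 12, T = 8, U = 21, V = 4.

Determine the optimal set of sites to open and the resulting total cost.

For any fixed open set, each work cell goes to its cheapest open site; total = fixed + service.
{Alpha}: P→Alpha 6·8=48, Q→Alpha 9·15=135, R→Alpha 7·5=35, S→Alpha 5·12=60, T→Alpha 5·8=40, U→Alpha 3·21=63, V→Alpha 14·4=56. Service 437; fixed 57; total 494.
{Alpha, Charlie}: P→Charlie 3·8=24, Q→Charlie 7·15=105, R→Alpha 7·5=35, S→Charlie 2·12=24, T→Alpha 5·8=40, U→Alpha 3·21=63, V→Charlie 12·4=48. Service 339; fixed 174; total 513.
{Alpha, Bravo}: service 332 + fixed 203 = 535
{Alpha, Bravo, Charlie, Delta}: service 291 + fixed 471 = 762
No other subset beats 494.

Open Alpha only; minimum total cost 494.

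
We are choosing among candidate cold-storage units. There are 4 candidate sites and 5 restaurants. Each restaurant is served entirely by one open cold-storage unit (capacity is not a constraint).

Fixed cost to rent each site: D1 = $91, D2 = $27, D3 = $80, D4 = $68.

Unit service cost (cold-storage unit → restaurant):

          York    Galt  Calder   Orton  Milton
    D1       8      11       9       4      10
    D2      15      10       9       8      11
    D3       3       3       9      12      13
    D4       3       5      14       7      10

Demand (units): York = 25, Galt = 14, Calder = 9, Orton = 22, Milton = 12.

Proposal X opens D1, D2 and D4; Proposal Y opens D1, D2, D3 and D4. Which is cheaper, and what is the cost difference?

Proposal X: {D1, D2, D4}: York→D4 3·25=75, Galt→D4 5·14=70, Calder→D1 9·9=81, Orton→D1 4·22=88, Milton→D1 10·12=120. Service 434; fixed 186; total 620.
Proposal Y: {D1, D2, D3, D4}: York→D3 3·25=75, Galt→D3 3·14=42, Calder→D1 9·9=81, Orton→D1 4·22=88, Milton→D1 10·12=120. Service 406; fixed 266; total 672.
Difference: |620 − 672| = 52.

Proposal X is cheaper by 52.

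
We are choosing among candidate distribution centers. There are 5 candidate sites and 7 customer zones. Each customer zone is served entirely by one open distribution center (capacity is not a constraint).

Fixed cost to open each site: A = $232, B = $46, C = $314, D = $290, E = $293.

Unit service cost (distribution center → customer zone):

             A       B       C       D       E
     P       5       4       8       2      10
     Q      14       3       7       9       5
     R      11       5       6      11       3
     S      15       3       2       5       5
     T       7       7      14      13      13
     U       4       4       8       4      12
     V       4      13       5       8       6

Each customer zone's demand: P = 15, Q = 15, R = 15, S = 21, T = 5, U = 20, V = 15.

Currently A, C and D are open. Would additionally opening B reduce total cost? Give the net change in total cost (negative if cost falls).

Current service cost with {A, C, D}: 442.
Adding B: each customer zone re-picks its cheapest; new service cost 367, saving 75.
Extra fixed cost: 46. Net change = 46 − 75 = -29.
(Totals: 1278 → 1249.)

Yes — net change −29 (cost falls by 29).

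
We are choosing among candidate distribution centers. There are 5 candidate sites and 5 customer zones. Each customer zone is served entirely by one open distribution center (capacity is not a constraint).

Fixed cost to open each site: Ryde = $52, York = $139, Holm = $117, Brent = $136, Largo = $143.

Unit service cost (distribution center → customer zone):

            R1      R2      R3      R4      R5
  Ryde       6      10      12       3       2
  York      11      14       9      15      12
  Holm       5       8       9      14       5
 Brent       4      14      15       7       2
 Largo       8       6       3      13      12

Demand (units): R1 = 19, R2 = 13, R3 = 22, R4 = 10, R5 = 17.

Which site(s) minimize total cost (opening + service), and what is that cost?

Open Ryde and Largo; minimum total cost 517.

For any fixed open set, each customer zone goes to its cheapest open site; total = fixed + service.
{Ryde, Largo}: R1→Ryde 6·19=114, R2→Largo 6·13=78, R3→Largo 3·22=66, R4→Ryde 3·10=30, R5→Ryde 2·17=34. Service 322; fixed 195; total 517.
{Brent, Largo}: service 324 + fixed 279 = 603
{Ryde, Holm, Largo}: service 303 + fixed 312 = 615
{Ryde, York, Holm, Brent, Largo}: service 284 + fixed 587 = 871
No other subset beats 517.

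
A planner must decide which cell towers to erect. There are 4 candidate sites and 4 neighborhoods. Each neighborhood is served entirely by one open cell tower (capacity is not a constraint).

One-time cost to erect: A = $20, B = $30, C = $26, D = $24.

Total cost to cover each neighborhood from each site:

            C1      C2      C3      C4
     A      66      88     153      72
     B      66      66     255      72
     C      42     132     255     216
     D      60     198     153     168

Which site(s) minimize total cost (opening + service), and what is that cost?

Open A only; minimum total cost 399.

For any fixed open set, each neighborhood goes to its cheapest open site; total = fixed + service.
{A}: C1→A 66, C2→A 88, C3→A 153, C4→A 72. Service 379; fixed 20; total 399.
{A, C}: service 355 + fixed 46 = 401
{B, D}: service 351 + fixed 54 = 405
{A, B, C, D}: service 333 + fixed 100 = 433
(All 15 nonempty subsets were checked; A only is lowest.)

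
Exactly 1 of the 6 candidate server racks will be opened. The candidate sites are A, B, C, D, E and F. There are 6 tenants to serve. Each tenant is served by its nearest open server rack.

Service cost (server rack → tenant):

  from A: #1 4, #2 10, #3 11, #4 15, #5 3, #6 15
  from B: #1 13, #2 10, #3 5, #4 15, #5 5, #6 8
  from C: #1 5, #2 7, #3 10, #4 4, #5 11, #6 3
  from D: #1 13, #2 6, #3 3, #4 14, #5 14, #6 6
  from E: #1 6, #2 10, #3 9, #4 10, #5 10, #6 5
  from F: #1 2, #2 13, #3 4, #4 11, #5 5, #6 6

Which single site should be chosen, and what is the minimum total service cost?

With exactly 1 open, each tenant uses its cheapest among the chosen.
{C}: #1→C 5, #2→C 7, #3→C 10, #4→C 4, #5→C 11, #6→C 3. Service cost 40.
{F}: service cost 41
{E}: service cost 50
Among all 6 size-1 choices, {C} is lowest.

Choose C only; total service cost 40.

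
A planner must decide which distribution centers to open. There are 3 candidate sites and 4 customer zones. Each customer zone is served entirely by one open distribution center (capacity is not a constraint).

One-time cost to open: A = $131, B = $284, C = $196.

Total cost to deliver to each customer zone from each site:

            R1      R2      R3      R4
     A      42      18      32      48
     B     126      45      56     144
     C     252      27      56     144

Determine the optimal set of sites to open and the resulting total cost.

For any fixed open set, each customer zone goes to its cheapest open site; total = fixed + service.
{A}: R1→A 42, R2→A 18, R3→A 32, R4→A 48. Service 140; fixed 131; total 271.
{A, C}: R1→A 42, R2→A 18, R3→A 32, R4→A 48. Service 140; fixed 327; total 467.
{A, B}: service 140 + fixed 415 = 555
{A, B, C}: service 140 + fixed 611 = 751
(All 7 nonempty subsets were checked; A only is lowest.)

Open A only; minimum total cost 271.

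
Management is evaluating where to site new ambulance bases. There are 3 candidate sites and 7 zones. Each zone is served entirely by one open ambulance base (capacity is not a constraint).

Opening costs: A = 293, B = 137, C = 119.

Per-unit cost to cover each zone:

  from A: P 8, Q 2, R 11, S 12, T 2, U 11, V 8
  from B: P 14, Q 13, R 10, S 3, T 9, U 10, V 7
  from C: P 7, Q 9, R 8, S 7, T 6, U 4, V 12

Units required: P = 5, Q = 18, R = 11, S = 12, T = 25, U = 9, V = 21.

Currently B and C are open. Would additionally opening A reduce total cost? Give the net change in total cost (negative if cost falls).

Current service cost with {B, C}: 654.
Adding A: each zone re-picks its cheapest; new service cost 428, saving 226.
Extra fixed cost: 293. Net change = 293 − 226 = 67.
(Totals: 910 → 977.)

No — net change +67 (cost rises by 67).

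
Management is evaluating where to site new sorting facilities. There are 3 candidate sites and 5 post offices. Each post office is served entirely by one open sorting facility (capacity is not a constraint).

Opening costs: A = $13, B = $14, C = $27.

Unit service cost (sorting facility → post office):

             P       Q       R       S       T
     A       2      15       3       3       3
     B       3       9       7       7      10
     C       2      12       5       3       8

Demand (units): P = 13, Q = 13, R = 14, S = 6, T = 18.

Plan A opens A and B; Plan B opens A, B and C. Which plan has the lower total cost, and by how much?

Plan A: {A, B}: P→A 2·13=26, Q→B 9·13=117, R→A 3·14=42, S→A 3·6=18, T→A 3·18=54. Service 257; fixed 27; total 284.
Plan B: {A, B, C}: P→A 2·13=26, Q→B 9·13=117, R→A 3·14=42, S→A 3·6=18, T→A 3·18=54. Service 257; fixed 54; total 311.
Difference: |284 − 311| = 27.

Plan A is cheaper by 27.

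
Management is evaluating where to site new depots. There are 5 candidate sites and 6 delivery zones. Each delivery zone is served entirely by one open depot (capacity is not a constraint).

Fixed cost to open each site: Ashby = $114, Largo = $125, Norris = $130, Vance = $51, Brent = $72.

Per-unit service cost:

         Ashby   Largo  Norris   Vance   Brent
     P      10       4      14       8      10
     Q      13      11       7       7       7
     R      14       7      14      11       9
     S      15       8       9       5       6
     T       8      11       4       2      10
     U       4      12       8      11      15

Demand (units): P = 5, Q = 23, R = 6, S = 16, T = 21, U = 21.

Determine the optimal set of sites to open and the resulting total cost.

Open Ashby and Vance; minimum total cost 638.

For any fixed open set, each delivery zone goes to its cheapest open site; total = fixed + service.
{Ashby, Vance}: P→Vance 8·5=40, Q→Vance 7·23=161, R→Vance 11·6=66, S→Vance 5·16=80, T→Vance 2·21=42, U→Ashby 4·21=84. Service 473; fixed 165; total 638.
{Vance}: service 620 + fixed 51 = 671
{Ashby, Vance, Brent}: service 461 + fixed 237 = 698
{Ashby, Largo, Norris, Vance, Brent}: service 429 + fixed 492 = 921
No other subset beats 638.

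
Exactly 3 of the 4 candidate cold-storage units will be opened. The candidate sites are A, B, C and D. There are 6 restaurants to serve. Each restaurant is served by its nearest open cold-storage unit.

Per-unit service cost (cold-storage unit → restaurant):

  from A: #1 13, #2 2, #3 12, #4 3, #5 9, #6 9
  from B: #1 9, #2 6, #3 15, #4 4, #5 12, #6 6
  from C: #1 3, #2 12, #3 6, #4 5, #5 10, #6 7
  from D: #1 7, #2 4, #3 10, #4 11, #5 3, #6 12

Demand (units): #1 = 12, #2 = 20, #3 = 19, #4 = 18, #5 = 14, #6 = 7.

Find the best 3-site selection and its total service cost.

Choose A, C and D; total service cost 335.

With exactly 3 open, each restaurant uses its cheapest among the chosen.
{A, C, D}: #1→C 3·12=36, #2→A 2·20=40, #3→C 6·19=114, #4→A 3·18=54, #5→D 3·14=42, #6→C 7·7=49. Service cost 335.
{B, C, D}: service cost 386
{A, B, C}: service cost 412
Among all 4 size-3 choices, {A, C, D} is lowest.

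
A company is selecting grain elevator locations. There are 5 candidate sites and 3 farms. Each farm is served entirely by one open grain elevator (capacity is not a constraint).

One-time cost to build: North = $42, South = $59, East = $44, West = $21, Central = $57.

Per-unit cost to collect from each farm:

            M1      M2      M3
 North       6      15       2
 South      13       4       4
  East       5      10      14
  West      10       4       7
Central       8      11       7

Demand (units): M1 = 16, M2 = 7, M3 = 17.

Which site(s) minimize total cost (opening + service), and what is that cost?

For any fixed open set, each farm goes to its cheapest open site; total = fixed + service.
{North, West}: M1→North 6·16=96, M2→West 4·7=28, M3→North 2·17=34. Service 158; fixed 63; total 221.
{North, East, West}: service 142 + fixed 107 = 249
{North, South}: M1→North 6·16=96, M2→South 4·7=28, M3→North 2·17=34. Service 158; fixed 101; total 259.
{North, South, East, West, Central}: service 142 + fixed 223 = 365
No other subset beats 221.

Open North and West; minimum total cost 221.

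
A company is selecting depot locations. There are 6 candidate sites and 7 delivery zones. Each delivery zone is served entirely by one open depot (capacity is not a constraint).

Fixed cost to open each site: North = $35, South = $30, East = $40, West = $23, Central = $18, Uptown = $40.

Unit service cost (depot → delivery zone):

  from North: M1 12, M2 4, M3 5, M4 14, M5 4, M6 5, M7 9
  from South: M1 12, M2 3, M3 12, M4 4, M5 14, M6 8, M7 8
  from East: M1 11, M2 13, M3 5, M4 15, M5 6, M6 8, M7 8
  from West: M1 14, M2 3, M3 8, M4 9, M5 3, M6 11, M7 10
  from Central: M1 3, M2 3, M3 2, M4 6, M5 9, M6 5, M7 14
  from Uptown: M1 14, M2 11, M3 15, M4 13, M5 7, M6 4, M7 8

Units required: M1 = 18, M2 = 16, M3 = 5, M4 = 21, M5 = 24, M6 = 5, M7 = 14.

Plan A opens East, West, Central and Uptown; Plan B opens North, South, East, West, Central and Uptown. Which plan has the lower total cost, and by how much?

Plan A: {East, West, Central, Uptown}: M1→Central 3·18=54, M2→West 3·16=48, M3→Central 2·5=10, M4→Central 6·21=126, M5→West 3·24=72, M6→Uptown 4·5=20, M7→East 8·14=112. Service 442; fixed 121; total 563.
Plan B: {North, South, East, West, Central, Uptown}: M1→Central 3·18=54, M2→South 3·16=48, M3→Central 2·5=10, M4→South 4·21=84, M5→West 3·24=72, M6→Uptown 4·5=20, M7→South 8·14=112. Service 400; fixed 186; total 586.
Difference: |563 − 586| = 23.

Plan A is cheaper by 23.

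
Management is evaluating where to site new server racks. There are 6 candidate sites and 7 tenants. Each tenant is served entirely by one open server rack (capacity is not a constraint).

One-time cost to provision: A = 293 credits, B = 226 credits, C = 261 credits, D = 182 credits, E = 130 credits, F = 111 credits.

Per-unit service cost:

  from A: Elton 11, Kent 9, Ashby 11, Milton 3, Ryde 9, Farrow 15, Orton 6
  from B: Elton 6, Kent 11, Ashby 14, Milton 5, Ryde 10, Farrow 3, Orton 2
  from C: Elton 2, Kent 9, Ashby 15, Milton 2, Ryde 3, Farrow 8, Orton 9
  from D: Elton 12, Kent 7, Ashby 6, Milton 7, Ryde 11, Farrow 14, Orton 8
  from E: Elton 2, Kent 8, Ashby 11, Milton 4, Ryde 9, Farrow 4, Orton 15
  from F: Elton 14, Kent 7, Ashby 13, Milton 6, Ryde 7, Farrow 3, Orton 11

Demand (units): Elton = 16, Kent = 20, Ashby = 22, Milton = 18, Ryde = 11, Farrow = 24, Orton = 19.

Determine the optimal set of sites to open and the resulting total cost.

Open D and E; minimum total cost 1035.

For any fixed open set, each tenant goes to its cheapest open site; total = fixed + service.
{D, E}: Elton→E 2·16=32, Kent→D 7·20=140, Ashby→D 6·22=132, Milton→E 4·18=72, Ryde→E 9·11=99, Farrow→E 4·24=96, Orton→D 8·19=152. Service 723; fixed 312; total 1035.
{B, E}: Elton→E 2·16=32, Kent→E 8·20=160, Ashby→E 11·22=242, Milton→E 4·18=72, Ryde→E 9·11=99, Farrow→B 3·24=72, Orton→B 2·19=38. Service 715; fixed 356; total 1071.
{E, F}: service 844 + fixed 241 = 1085
{A, B, C, D, E, F}: service 483 + fixed 1203 = 1686
No other subset beats 1035.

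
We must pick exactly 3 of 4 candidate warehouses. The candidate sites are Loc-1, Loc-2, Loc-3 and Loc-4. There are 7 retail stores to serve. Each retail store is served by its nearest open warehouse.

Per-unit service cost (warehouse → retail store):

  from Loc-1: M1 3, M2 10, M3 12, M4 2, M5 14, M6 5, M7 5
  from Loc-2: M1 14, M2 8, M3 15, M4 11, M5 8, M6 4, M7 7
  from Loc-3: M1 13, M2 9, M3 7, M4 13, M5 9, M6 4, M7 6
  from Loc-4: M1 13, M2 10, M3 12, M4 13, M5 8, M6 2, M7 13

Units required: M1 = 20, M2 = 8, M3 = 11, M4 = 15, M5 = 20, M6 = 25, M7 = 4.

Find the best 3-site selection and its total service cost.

With exactly 3 open, each retail store uses its cheapest among the chosen.
{Loc-1, Loc-3, Loc-4}: M1→Loc-1 3·20=60, M2→Loc-3 9·8=72, M3→Loc-3 7·11=77, M4→Loc-1 2·15=30, M5→Loc-4 8·20=160, M6→Loc-4 2·25=50, M7→Loc-1 5·4=20. Service cost 469.
{Loc-1, Loc-2, Loc-3}: service cost 511
{Loc-1, Loc-2, Loc-4}: service cost 516
Among all 4 size-3 choices, {Loc-1, Loc-3, Loc-4} is lowest.

Choose Loc-1, Loc-3 and Loc-4; total service cost 469.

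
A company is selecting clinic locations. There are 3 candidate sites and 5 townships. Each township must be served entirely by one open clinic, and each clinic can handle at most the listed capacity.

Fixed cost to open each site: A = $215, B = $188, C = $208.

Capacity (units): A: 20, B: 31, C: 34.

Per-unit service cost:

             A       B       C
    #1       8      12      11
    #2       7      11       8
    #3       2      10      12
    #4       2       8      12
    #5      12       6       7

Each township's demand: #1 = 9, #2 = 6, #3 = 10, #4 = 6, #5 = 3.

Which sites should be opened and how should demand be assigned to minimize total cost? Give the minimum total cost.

Minimum total cost: 568

Open {C}: #1→C 11·9=99, #2→C 8·6=48, #3→C 12·10=120, #4→C 12·6=72, #5→C 7·3=21.
Loads: C carries 34/34. Service 360; fixed 208; total 568.
Next best feasible plan costs 623.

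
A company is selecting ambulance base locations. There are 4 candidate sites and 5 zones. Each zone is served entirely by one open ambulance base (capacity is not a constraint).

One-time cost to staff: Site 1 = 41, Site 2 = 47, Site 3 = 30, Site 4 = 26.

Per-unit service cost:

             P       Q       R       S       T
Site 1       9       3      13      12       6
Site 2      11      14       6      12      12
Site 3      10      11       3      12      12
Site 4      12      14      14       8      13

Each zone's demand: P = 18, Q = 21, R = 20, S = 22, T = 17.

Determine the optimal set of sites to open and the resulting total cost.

Open Site 1, Site 3 and Site 4; minimum total cost 660.

For any fixed open set, each zone goes to its cheapest open site; total = fixed + service.
{Site 1, Site 3, Site 4}: P→Site 1 9·18=162, Q→Site 1 3·21=63, R→Site 3 3·20=60, S→Site 4 8·22=176, T→Site 1 6·17=102. Service 563; fixed 97; total 660.
{Site 1, Site 2, Site 3, Site 4}: service 563 + fixed 144 = 707
{Site 1, Site 3}: service 651 + fixed 71 = 722
{Site 4}: service 1187 + fixed 26 = 1213
No other subset beats 660.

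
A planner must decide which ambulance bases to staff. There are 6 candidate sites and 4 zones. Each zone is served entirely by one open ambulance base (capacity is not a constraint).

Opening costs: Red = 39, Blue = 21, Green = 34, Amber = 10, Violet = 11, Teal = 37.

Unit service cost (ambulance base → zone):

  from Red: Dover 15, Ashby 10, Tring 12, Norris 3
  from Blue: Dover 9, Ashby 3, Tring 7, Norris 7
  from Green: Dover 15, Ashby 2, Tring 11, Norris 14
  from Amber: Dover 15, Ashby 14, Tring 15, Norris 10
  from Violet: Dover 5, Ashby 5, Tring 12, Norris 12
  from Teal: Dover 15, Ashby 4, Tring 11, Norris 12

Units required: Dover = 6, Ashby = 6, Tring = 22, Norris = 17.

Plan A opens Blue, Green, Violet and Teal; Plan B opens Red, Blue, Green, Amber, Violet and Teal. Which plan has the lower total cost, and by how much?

Plan B is cheaper by 19.

Plan A: {Blue, Green, Violet, Teal}: Dover→Violet 5·6=30, Ashby→Green 2·6=12, Tring→Blue 7·22=154, Norris→Blue 7·17=119. Service 315; fixed 103; total 418.
Plan B: {Red, Blue, Green, Amber, Violet, Teal}: Dover→Violet 5·6=30, Ashby→Green 2·6=12, Tring→Blue 7·22=154, Norris→Red 3·17=51. Service 247; fixed 152; total 399.
Difference: |418 − 399| = 19.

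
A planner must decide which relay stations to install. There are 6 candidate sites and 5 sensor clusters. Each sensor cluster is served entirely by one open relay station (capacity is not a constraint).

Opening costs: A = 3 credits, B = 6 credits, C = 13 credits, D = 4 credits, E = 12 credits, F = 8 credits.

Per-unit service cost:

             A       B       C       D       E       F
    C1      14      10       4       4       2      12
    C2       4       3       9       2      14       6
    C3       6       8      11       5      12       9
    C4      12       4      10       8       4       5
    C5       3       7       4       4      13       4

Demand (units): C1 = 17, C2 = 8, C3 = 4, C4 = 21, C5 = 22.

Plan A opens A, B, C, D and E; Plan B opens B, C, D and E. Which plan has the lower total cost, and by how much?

Plan A: {A, B, C, D, E}: C1→E 2·17=34, C2→D 2·8=16, C3→D 5·4=20, C4→B 4·21=84, C5→A 3·22=66. Service 220; fixed 38; total 258.
Plan B: {B, C, D, E}: C1→E 2·17=34, C2→D 2·8=16, C3→D 5·4=20, C4→B 4·21=84, C5→C 4·22=88. Service 242; fixed 35; total 277.
Difference: |258 − 277| = 19.

Plan A is cheaper by 19.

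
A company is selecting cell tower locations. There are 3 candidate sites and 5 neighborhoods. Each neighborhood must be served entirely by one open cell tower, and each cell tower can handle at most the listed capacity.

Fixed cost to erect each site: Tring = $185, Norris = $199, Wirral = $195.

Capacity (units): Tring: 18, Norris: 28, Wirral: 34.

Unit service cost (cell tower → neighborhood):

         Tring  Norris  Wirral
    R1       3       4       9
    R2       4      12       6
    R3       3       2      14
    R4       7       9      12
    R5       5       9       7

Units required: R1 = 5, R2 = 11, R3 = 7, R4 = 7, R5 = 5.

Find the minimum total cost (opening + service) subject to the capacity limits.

Open {Tring, Norris}: R1→Norris 4·5=20, R2→Tring 4·11=44, R3→Norris 2·7=14, R4→Norris 9·7=63, R5→Tring 5·5=25.
Loads: Tring carries 16/18, Norris carries 19/28. Service 166; fixed 384; total 550.
Next best feasible plan costs 556.

Minimum total cost: 550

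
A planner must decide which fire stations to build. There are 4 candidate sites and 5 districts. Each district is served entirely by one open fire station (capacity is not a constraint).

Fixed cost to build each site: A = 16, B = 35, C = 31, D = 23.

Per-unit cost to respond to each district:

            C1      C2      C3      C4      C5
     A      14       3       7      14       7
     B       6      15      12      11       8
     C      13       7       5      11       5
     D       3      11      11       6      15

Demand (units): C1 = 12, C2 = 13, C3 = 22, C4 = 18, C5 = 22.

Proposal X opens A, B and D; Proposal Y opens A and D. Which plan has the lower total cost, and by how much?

Proposal Y is cheaper by 35.

Proposal X: {A, B, D}: C1→D 3·12=36, C2→A 3·13=39, C3→A 7·22=154, C4→D 6·18=108, C5→A 7·22=154. Service 491; fixed 74; total 565.
Proposal Y: {A, D}: C1→D 3·12=36, C2→A 3·13=39, C3→A 7·22=154, C4→D 6·18=108, C5→A 7·22=154. Service 491; fixed 39; total 530.
Difference: |565 − 530| = 35.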